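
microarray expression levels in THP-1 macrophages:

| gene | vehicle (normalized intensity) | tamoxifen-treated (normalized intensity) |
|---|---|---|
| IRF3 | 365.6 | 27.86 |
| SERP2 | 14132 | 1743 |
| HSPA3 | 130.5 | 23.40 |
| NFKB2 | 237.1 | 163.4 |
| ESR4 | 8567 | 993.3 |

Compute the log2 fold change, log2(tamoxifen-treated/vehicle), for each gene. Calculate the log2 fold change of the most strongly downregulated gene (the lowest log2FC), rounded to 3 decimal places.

log2(27.86/365.6) = -3.714  (IRF3)
log2(1743/14132) = -3.019  (SERP2)
log2(23.40/130.5) = -2.479  (HSPA3)
log2(163.4/237.1) = -0.537  (NFKB2)
log2(993.3/8567) = -3.108  (ESR4)
IRF3 is most strongly downregulated.

-3.714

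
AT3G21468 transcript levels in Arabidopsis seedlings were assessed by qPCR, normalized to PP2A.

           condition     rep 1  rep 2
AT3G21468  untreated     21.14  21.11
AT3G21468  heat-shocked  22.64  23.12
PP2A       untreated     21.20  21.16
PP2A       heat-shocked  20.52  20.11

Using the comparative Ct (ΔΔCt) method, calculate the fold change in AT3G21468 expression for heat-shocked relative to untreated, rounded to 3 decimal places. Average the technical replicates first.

Mean Ct: AT3G21468 untreated 21.125; AT3G21468 heat-shocked 22.880; PP2A untreated 21.180; PP2A heat-shocked 20.315
ΔCt(untreated) = 21.125 − 21.180 = -0.055
ΔCt(heat-shocked) = 22.880 − 20.315 = 2.565
ΔΔCt = 2.565 − (-0.055) = 2.620
Fold change = 2^(−2.620) = 0.1627

0.163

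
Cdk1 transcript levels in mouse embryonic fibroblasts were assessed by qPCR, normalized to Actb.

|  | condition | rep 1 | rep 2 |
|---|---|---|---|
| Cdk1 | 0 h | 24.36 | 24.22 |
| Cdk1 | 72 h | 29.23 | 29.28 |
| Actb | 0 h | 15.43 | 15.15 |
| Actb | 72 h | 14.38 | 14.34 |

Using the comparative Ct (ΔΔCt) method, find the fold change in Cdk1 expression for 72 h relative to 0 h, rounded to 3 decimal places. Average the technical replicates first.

0.017

Mean Ct: Cdk1 0 h 24.290; Cdk1 72 h 29.255; Actb 0 h 15.290; Actb 72 h 14.360
ΔCt(0 h) = 24.290 − 15.290 = 9.000
ΔCt(72 h) = 29.255 − 14.360 = 14.895
ΔΔCt = 14.895 − 9.000 = 5.895
Fold change = 2^(−5.895) = 0.0168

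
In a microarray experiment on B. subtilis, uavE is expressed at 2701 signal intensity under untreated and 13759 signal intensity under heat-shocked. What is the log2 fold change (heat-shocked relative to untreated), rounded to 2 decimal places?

2.35

Fold change = 13759 / 2701 = 5.0940
log2(5.0940) = 2.349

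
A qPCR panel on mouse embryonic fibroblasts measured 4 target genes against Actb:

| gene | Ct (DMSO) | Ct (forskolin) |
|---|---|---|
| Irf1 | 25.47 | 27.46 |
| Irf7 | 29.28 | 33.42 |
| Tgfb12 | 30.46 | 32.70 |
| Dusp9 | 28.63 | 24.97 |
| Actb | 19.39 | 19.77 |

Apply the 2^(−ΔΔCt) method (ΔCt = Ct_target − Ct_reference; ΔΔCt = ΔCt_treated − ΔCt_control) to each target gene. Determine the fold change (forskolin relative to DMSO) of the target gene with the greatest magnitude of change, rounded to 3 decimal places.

Irf1: ΔΔCt = (27.46−19.77) − (25.47−19.39) = 7.69 − 6.08 = 1.61; fold change = 2^-1.61 = 0.328
Irf7: ΔΔCt = (33.42−19.77) − (29.28−19.39) = 13.65 − 9.89 = 3.76; fold change = 2^-3.76 = 0.074
Tgfb12: ΔΔCt = (32.70−19.77) − (30.46−19.39) = 12.93 − 11.07 = 1.86; fold change = 2^-1.86 = 0.275
Dusp9: ΔΔCt = (24.97−19.77) − (28.63−19.39) = 5.20 − 9.24 = -4.04; fold change = 2^4.04 = 16.450
Dusp9 has the largest |ΔΔCt| = 4.04.

16.450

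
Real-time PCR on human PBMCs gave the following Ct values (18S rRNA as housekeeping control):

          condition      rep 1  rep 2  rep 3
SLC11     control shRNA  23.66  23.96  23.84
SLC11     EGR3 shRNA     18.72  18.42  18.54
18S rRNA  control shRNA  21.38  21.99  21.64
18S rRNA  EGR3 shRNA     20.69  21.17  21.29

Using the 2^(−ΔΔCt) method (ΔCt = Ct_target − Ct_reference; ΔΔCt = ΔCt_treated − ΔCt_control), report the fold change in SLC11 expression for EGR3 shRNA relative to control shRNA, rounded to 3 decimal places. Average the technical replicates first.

24.933

Mean Ct: SLC11 control shRNA 23.820; SLC11 EGR3 shRNA 18.560; 18S rRNA control shRNA 21.670; 18S rRNA EGR3 shRNA 21.050
ΔCt(control shRNA) = 23.820 − 21.670 = 2.150
ΔCt(EGR3 shRNA) = 18.560 − 21.050 = -2.490
ΔΔCt = -2.490 − 2.150 = -4.640
Fold change = 2^(−(-4.640)) = 2^4.640 = 24.9333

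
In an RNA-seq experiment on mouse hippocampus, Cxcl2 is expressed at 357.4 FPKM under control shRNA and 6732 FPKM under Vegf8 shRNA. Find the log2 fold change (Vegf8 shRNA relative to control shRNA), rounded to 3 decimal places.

4.235

Fold change = 6732 / 357.4 = 18.8360
log2(18.8360) = 4.2354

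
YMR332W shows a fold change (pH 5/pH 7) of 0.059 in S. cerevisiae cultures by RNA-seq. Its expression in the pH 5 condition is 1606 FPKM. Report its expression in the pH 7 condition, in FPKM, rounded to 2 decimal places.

pH 7 expression = 1606 / 0.059 = 27220.34

27220.34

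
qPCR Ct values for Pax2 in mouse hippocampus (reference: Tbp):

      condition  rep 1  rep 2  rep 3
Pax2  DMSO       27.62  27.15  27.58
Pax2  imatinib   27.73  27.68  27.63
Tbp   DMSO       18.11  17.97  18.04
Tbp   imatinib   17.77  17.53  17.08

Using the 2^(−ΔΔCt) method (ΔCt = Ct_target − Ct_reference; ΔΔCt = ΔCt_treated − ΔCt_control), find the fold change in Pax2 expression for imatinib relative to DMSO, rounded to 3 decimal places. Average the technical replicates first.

Mean Ct: Pax2 DMSO 27.450; Pax2 imatinib 27.680; Tbp DMSO 18.040; Tbp imatinib 17.460
ΔCt(DMSO) = 27.450 − 18.040 = 9.410
ΔCt(imatinib) = 27.680 − 17.460 = 10.220
ΔΔCt = 10.220 − 9.410 = 0.810
Fold change = 2^(−0.810) = 0.5704

0.570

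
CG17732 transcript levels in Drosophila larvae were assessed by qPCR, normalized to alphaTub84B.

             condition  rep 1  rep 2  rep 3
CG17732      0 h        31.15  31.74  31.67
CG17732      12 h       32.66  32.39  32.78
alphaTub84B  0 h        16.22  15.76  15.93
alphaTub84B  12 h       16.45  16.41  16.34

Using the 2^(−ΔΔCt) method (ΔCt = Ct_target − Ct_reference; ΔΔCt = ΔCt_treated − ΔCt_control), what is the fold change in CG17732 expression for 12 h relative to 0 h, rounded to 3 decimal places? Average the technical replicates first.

0.633

Mean Ct: CG17732 0 h 31.520; CG17732 12 h 32.610; alphaTub84B 0 h 15.970; alphaTub84B 12 h 16.400
ΔCt(0 h) = 31.520 − 15.970 = 15.550
ΔCt(12 h) = 32.610 − 16.400 = 16.210
ΔΔCt = 16.210 − 15.550 = 0.660
Fold change = 2^(−0.660) = 0.6329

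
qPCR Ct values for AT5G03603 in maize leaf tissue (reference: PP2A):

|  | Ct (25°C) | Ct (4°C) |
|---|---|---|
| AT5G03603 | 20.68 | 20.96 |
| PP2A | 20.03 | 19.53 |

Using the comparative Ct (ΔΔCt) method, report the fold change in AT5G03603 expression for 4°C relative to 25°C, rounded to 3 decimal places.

0.582

ΔCt(25°C) = 20.680 − 20.030 = 0.650
ΔCt(4°C) = 20.960 − 19.530 = 1.430
ΔΔCt = 1.430 − 0.650 = 0.780
Fold change = 2^(−0.780) = 0.5824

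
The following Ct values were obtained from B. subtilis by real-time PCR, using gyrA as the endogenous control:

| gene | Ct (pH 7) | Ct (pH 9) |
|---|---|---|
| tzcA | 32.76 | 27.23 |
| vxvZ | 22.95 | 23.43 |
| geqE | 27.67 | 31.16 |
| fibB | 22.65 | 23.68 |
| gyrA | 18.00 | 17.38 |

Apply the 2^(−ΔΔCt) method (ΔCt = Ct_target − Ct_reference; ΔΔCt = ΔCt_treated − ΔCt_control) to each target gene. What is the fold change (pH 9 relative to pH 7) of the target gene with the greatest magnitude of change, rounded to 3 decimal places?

tzcA: ΔΔCt = (27.23−17.38) − (32.76−18.00) = 9.85 − 14.76 = -4.91; fold change = 2^4.91 = 30.065
vxvZ: ΔΔCt = (23.43−17.38) − (22.95−18.00) = 6.05 − 4.95 = 1.10; fold change = 2^-1.10 = 0.467
geqE: ΔΔCt = (31.16−17.38) − (27.67−18.00) = 13.78 − 9.67 = 4.11; fold change = 2^-4.11 = 0.058
fibB: ΔΔCt = (23.68−17.38) − (22.65−18.00) = 6.30 − 4.65 = 1.65; fold change = 2^-1.65 = 0.319
tzcA has the largest |ΔΔCt| = 4.91.

30.065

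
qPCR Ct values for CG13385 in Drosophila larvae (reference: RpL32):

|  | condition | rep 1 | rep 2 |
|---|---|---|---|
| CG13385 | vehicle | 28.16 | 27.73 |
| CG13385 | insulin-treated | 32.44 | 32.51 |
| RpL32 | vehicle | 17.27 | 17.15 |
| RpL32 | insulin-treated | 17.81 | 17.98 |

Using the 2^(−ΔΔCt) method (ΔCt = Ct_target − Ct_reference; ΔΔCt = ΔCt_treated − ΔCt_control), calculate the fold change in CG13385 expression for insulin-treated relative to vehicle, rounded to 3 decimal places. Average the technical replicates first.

0.070

Mean Ct: CG13385 vehicle 27.945; CG13385 insulin-treated 32.475; RpL32 vehicle 17.210; RpL32 insulin-treated 17.895
ΔCt(vehicle) = 27.945 − 17.210 = 10.735
ΔCt(insulin-treated) = 32.475 − 17.895 = 14.580
ΔΔCt = 14.580 − 10.735 = 3.845
Fold change = 2^(−3.845) = 0.0696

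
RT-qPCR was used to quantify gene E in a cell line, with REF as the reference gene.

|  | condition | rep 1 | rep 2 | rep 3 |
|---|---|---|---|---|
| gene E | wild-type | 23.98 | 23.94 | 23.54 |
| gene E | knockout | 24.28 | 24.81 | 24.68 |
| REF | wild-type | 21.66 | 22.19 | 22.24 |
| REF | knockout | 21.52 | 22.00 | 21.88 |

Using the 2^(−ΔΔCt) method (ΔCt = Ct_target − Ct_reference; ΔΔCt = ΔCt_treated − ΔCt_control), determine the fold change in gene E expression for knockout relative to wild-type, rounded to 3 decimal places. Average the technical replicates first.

0.500

Mean Ct: gene E wild-type 23.820; gene E knockout 24.590; REF wild-type 22.030; REF knockout 21.800
ΔCt(wild-type) = 23.820 − 22.030 = 1.790
ΔCt(knockout) = 24.590 − 21.800 = 2.790
ΔΔCt = 2.790 − 1.790 = 1.000
Fold change = 2^(−1.000) = 0.5000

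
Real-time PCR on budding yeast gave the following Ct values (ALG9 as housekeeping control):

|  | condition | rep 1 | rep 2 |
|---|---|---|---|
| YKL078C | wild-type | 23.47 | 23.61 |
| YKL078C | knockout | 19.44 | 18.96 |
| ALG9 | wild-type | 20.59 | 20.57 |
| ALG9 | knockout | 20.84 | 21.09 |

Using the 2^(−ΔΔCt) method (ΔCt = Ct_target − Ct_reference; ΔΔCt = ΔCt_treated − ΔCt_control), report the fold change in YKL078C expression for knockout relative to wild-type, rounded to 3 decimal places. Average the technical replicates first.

26.446

Mean Ct: YKL078C wild-type 23.540; YKL078C knockout 19.200; ALG9 wild-type 20.580; ALG9 knockout 20.965
ΔCt(wild-type) = 23.540 − 20.580 = 2.960
ΔCt(knockout) = 19.200 − 20.965 = -1.765
ΔΔCt = -1.765 − 2.960 = -4.725
Fold change = 2^(−(-4.725)) = 2^4.725 = 26.4464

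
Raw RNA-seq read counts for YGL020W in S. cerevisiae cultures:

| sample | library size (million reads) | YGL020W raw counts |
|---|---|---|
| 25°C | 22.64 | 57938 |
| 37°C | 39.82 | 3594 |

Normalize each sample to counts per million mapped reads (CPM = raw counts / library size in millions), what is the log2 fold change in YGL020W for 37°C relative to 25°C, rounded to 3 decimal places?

CPM(25°C) = 57938 / 22.64 = 2559.0989
CPM(37°C) = 3594 / 39.82 = 90.2562
Fold change = 90.2562 / 2559.0989 = 0.03527
log2(0.03527) = -4.8255

-4.825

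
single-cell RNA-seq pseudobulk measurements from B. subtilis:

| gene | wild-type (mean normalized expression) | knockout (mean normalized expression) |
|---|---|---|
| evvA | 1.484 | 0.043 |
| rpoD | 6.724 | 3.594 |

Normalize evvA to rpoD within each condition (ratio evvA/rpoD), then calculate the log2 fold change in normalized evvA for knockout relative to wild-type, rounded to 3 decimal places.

-4.205

evvA/rpoD (wild-type) = 1.484 / 6.724 = 0.2207
evvA/rpoD (knockout) = 0.043 / 3.594 = 0.011964
Fold change = 0.011964 / 0.2207 = 0.0542
log2(0.0542) = -4.2053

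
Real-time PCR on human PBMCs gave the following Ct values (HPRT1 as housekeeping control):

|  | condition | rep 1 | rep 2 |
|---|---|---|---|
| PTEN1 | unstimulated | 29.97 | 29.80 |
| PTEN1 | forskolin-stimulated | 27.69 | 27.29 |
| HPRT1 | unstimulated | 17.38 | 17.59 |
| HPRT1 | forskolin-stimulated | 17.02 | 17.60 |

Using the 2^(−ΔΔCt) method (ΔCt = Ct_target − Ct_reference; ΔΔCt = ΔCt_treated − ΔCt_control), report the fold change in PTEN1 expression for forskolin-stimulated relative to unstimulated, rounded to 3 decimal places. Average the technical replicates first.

Mean Ct: PTEN1 unstimulated 29.885; PTEN1 forskolin-stimulated 27.490; HPRT1 unstimulated 17.485; HPRT1 forskolin-stimulated 17.310
ΔCt(unstimulated) = 29.885 − 17.485 = 12.400
ΔCt(forskolin-stimulated) = 27.490 − 17.310 = 10.180
ΔΔCt = 10.180 − 12.400 = -2.220
Fold change = 2^(−(-2.220)) = 2^2.220 = 4.6589

4.659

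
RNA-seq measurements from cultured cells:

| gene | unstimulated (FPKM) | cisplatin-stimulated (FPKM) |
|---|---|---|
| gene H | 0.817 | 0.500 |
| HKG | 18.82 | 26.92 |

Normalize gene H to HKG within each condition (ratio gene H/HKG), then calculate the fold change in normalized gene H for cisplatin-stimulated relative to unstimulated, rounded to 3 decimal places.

gene H/HKG (unstimulated) = 0.817 / 18.82 = 0.043411
gene H/HKG (cisplatin-stimulated) = 0.500 / 26.92 = 0.018574
Fold change = 0.018574 / 0.043411 = 0.4279

0.428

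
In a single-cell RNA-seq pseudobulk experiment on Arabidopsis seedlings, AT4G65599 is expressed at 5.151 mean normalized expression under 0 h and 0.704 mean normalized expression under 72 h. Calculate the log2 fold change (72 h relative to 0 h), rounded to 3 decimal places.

-2.871

Fold change = 0.704 / 5.151 = 0.1367
log2(0.1367) = -2.8712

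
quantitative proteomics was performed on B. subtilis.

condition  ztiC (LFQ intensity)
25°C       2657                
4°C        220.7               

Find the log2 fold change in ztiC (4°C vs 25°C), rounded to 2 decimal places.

-3.59

Fold change = 220.7 / 2657 = 0.0831
log2(0.0831) = -3.590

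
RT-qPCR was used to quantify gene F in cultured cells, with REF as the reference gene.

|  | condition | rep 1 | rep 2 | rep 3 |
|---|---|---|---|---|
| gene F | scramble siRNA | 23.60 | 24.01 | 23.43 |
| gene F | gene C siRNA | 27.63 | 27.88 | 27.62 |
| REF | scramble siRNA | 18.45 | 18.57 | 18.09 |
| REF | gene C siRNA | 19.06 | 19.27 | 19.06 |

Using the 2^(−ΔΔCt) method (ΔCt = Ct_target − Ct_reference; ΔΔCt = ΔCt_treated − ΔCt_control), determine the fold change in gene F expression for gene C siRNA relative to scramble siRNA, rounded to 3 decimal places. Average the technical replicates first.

Mean Ct: gene F scramble siRNA 23.680; gene F gene C siRNA 27.710; REF scramble siRNA 18.370; REF gene C siRNA 19.130
ΔCt(scramble siRNA) = 23.680 − 18.370 = 5.310
ΔCt(gene C siRNA) = 27.710 − 19.130 = 8.580
ΔΔCt = 8.580 − 5.310 = 3.270
Fold change = 2^(−3.270) = 0.1037

0.104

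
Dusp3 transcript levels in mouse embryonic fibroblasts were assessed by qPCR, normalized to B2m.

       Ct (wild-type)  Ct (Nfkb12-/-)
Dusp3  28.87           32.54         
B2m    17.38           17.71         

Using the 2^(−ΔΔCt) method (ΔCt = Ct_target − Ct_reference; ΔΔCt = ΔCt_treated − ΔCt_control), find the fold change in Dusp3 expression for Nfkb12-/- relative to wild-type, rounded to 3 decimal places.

ΔCt(wild-type) = 28.870 − 17.380 = 11.490
ΔCt(Nfkb12-/-) = 32.540 − 17.710 = 14.830
ΔΔCt = 14.830 − 11.490 = 3.340
Fold change = 2^(−3.340) = 0.0988

0.099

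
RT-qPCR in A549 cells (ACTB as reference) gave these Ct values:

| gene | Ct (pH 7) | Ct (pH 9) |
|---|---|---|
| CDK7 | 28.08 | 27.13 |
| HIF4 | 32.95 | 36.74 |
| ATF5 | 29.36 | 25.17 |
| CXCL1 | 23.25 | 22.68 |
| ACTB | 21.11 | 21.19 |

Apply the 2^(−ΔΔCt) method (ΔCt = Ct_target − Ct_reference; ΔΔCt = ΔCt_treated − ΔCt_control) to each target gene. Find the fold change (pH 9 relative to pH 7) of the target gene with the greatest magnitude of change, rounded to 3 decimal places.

CDK7: ΔΔCt = (27.13−21.19) − (28.08−21.11) = 5.94 − 6.97 = -1.03; fold change = 2^1.03 = 2.042
HIF4: ΔΔCt = (36.74−21.19) − (32.95−21.11) = 15.55 − 11.84 = 3.71; fold change = 2^-3.71 = 0.076
ATF5: ΔΔCt = (25.17−21.19) − (29.36−21.11) = 3.98 − 8.25 = -4.27; fold change = 2^4.27 = 19.293
CXCL1: ΔΔCt = (22.68−21.19) − (23.25−21.11) = 1.49 − 2.14 = -0.65; fold change = 2^0.65 = 1.569
ATF5 has the largest |ΔΔCt| = 4.27.

19.293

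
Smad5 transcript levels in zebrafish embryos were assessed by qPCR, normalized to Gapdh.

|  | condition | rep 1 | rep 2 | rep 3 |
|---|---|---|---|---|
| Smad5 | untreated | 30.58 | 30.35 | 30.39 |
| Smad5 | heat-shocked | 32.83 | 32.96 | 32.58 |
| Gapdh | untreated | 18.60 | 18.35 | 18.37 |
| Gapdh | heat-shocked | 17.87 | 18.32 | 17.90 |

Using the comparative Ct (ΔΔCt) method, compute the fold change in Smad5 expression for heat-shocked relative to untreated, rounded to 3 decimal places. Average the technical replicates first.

Mean Ct: Smad5 untreated 30.440; Smad5 heat-shocked 32.790; Gapdh untreated 18.440; Gapdh heat-shocked 18.030
ΔCt(untreated) = 30.440 − 18.440 = 12.000
ΔCt(heat-shocked) = 32.790 − 18.030 = 14.760
ΔΔCt = 14.760 − 12.000 = 2.760
Fold change = 2^(−2.760) = 0.1476

0.148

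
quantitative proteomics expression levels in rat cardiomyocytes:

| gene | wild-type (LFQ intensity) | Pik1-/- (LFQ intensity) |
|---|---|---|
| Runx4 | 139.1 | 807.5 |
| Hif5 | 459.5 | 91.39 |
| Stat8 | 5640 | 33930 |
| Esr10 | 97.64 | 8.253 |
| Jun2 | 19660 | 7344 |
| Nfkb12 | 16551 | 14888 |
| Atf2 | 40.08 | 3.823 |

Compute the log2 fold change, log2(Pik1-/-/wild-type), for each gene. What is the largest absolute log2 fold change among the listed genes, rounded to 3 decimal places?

log2(807.5/139.1) = 2.537  (Runx4)
log2(91.39/459.5) = -2.330  (Hif5)
log2(33930/5640) = 2.589  (Stat8)
log2(8.253/97.64) = -3.564  (Esr10)
log2(7344/19660) = -1.421  (Jun2)
log2(14888/16551) = -0.153  (Nfkb12)
log2(3.823/40.08) = -3.390  (Atf2)
The largest magnitude belongs to Esr10.

3.564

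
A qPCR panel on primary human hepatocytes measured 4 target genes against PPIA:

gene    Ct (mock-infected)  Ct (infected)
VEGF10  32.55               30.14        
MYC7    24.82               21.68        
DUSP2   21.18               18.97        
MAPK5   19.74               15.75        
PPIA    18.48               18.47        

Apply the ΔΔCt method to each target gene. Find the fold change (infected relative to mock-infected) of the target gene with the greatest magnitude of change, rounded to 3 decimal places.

VEGF10: ΔΔCt = (30.14−18.47) − (32.55−18.48) = 11.67 − 14.07 = -2.40; fold change = 2^2.40 = 5.278
MYC7: ΔΔCt = (21.68−18.47) − (24.82−18.48) = 3.21 − 6.34 = -3.13; fold change = 2^3.13 = 8.754
DUSP2: ΔΔCt = (18.97−18.47) − (21.18−18.48) = 0.50 − 2.70 = -2.20; fold change = 2^2.20 = 4.595
MAPK5: ΔΔCt = (15.75−18.47) − (19.74−18.48) = -2.72 − 1.26 = -3.98; fold change = 2^3.98 = 15.780
MAPK5 has the largest |ΔΔCt| = 3.98.

15.780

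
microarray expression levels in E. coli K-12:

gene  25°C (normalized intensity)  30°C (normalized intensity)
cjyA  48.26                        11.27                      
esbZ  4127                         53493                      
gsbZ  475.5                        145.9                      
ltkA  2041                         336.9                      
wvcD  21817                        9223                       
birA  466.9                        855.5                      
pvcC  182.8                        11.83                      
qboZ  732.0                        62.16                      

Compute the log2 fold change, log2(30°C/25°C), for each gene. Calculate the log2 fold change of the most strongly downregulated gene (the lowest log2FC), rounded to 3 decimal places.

-3.950

log2(11.27/48.26) = -2.098  (cjyA)
log2(53493/4127) = 3.696  (esbZ)
log2(145.9/475.5) = -1.704  (gsbZ)
log2(336.9/2041) = -2.599  (ltkA)
log2(9223/21817) = -1.242  (wvcD)
log2(855.5/466.9) = 0.874  (birA)
log2(11.83/182.8) = -3.950  (pvcC)
log2(62.16/732.0) = -3.558  (qboZ)
pvcC is most strongly downregulated.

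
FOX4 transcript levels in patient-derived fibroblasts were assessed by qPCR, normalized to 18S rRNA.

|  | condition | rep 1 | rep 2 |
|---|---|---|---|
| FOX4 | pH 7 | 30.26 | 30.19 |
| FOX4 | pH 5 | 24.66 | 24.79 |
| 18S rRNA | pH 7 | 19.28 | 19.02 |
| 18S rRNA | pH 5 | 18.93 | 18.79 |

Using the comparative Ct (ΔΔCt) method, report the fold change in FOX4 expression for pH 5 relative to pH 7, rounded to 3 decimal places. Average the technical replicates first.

37.014

Mean Ct: FOX4 pH 7 30.225; FOX4 pH 5 24.725; 18S rRNA pH 7 19.150; 18S rRNA pH 5 18.860
ΔCt(pH 7) = 30.225 − 19.150 = 11.075
ΔCt(pH 5) = 24.725 − 18.860 = 5.865
ΔΔCt = 5.865 − 11.075 = -5.210
Fold change = 2^(−(-5.210)) = 2^5.210 = 37.0140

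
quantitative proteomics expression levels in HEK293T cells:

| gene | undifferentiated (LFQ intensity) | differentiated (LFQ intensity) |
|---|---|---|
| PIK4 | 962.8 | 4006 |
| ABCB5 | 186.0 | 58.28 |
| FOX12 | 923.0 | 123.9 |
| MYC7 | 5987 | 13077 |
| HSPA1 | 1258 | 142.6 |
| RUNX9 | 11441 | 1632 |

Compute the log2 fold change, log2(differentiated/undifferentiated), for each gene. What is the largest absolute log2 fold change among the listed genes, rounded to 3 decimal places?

3.141

log2(4006/962.8) = 2.057  (PIK4)
log2(58.28/186.0) = -1.674  (ABCB5)
log2(123.9/923.0) = -2.897  (FOX12)
log2(13077/5987) = 1.127  (MYC7)
log2(142.6/1258) = -3.141  (HSPA1)
log2(1632/11441) = -2.810  (RUNX9)
The largest magnitude belongs to HSPA1.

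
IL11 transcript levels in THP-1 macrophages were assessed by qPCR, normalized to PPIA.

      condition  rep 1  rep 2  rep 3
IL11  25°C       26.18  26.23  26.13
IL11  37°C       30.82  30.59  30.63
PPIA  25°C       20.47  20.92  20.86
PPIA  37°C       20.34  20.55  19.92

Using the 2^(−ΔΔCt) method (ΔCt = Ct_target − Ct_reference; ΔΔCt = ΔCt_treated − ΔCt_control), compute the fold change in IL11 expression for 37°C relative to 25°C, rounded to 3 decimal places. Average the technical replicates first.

0.032

Mean Ct: IL11 25°C 26.180; IL11 37°C 30.680; PPIA 25°C 20.750; PPIA 37°C 20.270
ΔCt(25°C) = 26.180 − 20.750 = 5.430
ΔCt(37°C) = 30.680 − 20.270 = 10.410
ΔΔCt = 10.410 − 5.430 = 4.980
Fold change = 2^(−4.980) = 0.0317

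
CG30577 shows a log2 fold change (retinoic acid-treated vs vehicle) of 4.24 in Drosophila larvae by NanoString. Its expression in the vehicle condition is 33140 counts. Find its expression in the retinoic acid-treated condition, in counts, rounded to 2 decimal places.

Fold change = 2^(4.24) = 18.8959
retinoic acid-treated expression = 33140 × 18.8959 = 626209.55

626209.55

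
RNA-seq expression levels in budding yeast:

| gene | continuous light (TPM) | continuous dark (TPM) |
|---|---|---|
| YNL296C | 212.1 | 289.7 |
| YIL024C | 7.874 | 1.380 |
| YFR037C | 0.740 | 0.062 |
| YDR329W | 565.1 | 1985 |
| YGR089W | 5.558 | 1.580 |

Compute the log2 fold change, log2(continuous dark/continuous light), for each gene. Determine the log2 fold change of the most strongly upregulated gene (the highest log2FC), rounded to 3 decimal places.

1.813

log2(289.7/212.1) = 0.450  (YNL296C)
log2(1.380/7.874) = -2.512  (YIL024C)
log2(0.062/0.740) = -3.577  (YFR037C)
log2(1985/565.1) = 1.813  (YDR329W)
log2(1.580/5.558) = -1.815  (YGR089W)
YDR329W is most strongly upregulated.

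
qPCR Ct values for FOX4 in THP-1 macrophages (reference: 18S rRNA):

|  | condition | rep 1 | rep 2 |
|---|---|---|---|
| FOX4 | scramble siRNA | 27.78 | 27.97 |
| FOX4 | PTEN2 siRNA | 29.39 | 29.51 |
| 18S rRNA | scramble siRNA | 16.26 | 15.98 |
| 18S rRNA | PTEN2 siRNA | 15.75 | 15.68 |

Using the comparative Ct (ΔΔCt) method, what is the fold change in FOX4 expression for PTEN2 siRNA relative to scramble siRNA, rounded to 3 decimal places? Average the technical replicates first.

0.253

Mean Ct: FOX4 scramble siRNA 27.875; FOX4 PTEN2 siRNA 29.450; 18S rRNA scramble siRNA 16.120; 18S rRNA PTEN2 siRNA 15.715
ΔCt(scramble siRNA) = 27.875 − 16.120 = 11.755
ΔCt(PTEN2 siRNA) = 29.450 − 15.715 = 13.735
ΔΔCt = 13.735 − 11.755 = 1.980
Fold change = 2^(−1.980) = 0.2535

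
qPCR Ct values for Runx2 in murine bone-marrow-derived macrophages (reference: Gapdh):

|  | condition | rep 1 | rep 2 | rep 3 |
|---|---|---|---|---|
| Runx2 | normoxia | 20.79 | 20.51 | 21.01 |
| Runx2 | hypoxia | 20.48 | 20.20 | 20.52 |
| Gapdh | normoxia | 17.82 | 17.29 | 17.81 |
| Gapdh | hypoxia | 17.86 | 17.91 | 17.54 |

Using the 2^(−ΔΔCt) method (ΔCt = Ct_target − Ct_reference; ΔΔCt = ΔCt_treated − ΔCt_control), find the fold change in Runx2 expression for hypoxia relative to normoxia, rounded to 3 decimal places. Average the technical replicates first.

1.414

Mean Ct: Runx2 normoxia 20.770; Runx2 hypoxia 20.400; Gapdh normoxia 17.640; Gapdh hypoxia 17.770
ΔCt(normoxia) = 20.770 − 17.640 = 3.130
ΔCt(hypoxia) = 20.400 − 17.770 = 2.630
ΔΔCt = 2.630 − 3.130 = -0.500
Fold change = 2^(−(-0.500)) = 2^0.500 = 1.4142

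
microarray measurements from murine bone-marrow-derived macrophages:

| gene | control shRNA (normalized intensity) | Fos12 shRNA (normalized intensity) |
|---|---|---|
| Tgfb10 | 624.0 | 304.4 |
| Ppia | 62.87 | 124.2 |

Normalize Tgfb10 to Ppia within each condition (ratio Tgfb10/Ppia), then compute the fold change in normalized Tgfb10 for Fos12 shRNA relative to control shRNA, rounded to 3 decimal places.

0.247

Tgfb10/Ppia (control shRNA) = 624.0 / 62.87 = 9.9252
Tgfb10/Ppia (Fos12 shRNA) = 304.4 / 124.2 = 2.4509
Fold change = 2.4509 / 9.9252 = 0.2469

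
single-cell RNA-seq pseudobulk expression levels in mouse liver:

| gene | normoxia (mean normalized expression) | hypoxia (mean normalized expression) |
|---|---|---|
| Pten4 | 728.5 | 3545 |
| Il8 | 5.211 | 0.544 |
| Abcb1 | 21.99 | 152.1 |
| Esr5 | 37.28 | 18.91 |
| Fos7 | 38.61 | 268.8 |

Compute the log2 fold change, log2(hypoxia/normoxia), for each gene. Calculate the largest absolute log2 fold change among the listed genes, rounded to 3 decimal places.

3.260

log2(3545/728.5) = 2.283  (Pten4)
log2(0.544/5.211) = -3.260  (Il8)
log2(152.1/21.99) = 2.790  (Abcb1)
log2(18.91/37.28) = -0.979  (Esr5)
log2(268.8/38.61) = 2.799  (Fos7)
The largest magnitude belongs to Il8.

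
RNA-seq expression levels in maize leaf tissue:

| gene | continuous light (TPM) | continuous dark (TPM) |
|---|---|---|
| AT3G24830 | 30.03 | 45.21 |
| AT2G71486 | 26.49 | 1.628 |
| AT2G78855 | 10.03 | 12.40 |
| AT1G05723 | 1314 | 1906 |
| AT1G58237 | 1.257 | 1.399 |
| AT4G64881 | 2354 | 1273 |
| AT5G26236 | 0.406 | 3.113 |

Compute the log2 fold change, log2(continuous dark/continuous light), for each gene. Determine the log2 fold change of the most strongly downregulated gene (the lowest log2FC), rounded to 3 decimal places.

-4.024

log2(45.21/30.03) = 0.590  (AT3G24830)
log2(1.628/26.49) = -4.024  (AT2G71486)
log2(12.40/10.03) = 0.306  (AT2G78855)
log2(1906/1314) = 0.537  (AT1G05723)
log2(1.399/1.257) = 0.154  (AT1G58237)
log2(1273/2354) = -0.887  (AT4G64881)
log2(3.113/0.406) = 2.939  (AT5G26236)
AT2G71486 is most strongly downregulated.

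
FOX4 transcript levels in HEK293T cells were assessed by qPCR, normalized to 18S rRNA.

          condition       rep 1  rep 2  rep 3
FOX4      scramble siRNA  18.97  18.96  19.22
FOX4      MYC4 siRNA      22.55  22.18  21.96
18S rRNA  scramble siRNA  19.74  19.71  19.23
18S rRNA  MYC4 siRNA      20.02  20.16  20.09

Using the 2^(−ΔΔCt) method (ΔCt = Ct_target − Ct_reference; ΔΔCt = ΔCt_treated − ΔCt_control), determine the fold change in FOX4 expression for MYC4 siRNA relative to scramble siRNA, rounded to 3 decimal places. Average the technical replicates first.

Mean Ct: FOX4 scramble siRNA 19.050; FOX4 MYC4 siRNA 22.230; 18S rRNA scramble siRNA 19.560; 18S rRNA MYC4 siRNA 20.090
ΔCt(scramble siRNA) = 19.050 − 19.560 = -0.510
ΔCt(MYC4 siRNA) = 22.230 − 20.090 = 2.140
ΔΔCt = 2.140 − (-0.510) = 2.650
Fold change = 2^(−2.650) = 0.1593

0.159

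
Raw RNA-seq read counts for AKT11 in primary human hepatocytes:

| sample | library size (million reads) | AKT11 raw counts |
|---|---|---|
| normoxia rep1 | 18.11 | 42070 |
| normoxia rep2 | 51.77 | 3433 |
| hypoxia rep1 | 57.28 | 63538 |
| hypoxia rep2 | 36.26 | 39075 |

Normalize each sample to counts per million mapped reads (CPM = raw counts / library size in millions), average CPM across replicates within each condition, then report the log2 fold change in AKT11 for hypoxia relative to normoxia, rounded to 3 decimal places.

-0.128

CPM(normoxia rep1) = 42070 / 18.11 = 2323.0260
CPM(normoxia rep2) = 3433 / 51.77 = 66.3125
CPM(hypoxia rep1) = 63538 / 57.28 = 1109.2528
CPM(hypoxia rep2) = 39075 / 36.26 = 1077.6338
mean CPM(normoxia) = 1194.6692; mean CPM(hypoxia) = 1093.4433
Fold change = 1093.4433 / 1194.6692 = 0.91527
log2(0.91527) = -0.1277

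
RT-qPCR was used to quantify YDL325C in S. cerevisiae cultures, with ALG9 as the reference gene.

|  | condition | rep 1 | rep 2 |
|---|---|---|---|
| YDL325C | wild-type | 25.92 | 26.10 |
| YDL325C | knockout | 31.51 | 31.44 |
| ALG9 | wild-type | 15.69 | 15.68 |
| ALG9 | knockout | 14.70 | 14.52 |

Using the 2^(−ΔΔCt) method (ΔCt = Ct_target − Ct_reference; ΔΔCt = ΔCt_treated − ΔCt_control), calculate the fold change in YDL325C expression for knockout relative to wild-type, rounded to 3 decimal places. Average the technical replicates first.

Mean Ct: YDL325C wild-type 26.010; YDL325C knockout 31.475; ALG9 wild-type 15.685; ALG9 knockout 14.610
ΔCt(wild-type) = 26.010 − 15.685 = 10.325
ΔCt(knockout) = 31.475 − 14.610 = 16.865
ΔΔCt = 16.865 − 10.325 = 6.540
Fold change = 2^(−6.540) = 0.0107

0.011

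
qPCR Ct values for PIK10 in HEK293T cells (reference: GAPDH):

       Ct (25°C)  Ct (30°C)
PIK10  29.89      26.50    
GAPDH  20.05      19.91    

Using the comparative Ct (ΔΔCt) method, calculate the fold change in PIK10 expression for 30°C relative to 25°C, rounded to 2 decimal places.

9.51

ΔCt(25°C) = 29.890 − 20.050 = 9.840
ΔCt(30°C) = 26.500 − 19.910 = 6.590
ΔΔCt = 6.590 − 9.840 = -3.250
Fold change = 2^(−(-3.250)) = 2^3.250 = 9.514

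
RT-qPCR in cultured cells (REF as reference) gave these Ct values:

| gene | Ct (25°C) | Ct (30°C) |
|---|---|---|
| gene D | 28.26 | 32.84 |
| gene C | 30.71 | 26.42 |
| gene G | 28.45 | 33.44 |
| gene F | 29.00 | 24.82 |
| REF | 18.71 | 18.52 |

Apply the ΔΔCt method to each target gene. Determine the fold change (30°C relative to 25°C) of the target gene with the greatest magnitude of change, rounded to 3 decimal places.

gene D: ΔΔCt = (32.84−18.52) − (28.26−18.71) = 14.32 − 9.55 = 4.77; fold change = 2^-4.77 = 0.037
gene C: ΔΔCt = (26.42−18.52) − (30.71−18.71) = 7.90 − 12.00 = -4.10; fold change = 2^4.10 = 17.148
gene G: ΔΔCt = (33.44−18.52) − (28.45−18.71) = 14.92 − 9.74 = 5.18; fold change = 2^-5.18 = 0.028
gene F: ΔΔCt = (24.82−18.52) − (29.00−18.71) = 6.30 − 10.29 = -3.99; fold change = 2^3.99 = 15.889
gene G has the largest |ΔΔCt| = 5.18.

0.028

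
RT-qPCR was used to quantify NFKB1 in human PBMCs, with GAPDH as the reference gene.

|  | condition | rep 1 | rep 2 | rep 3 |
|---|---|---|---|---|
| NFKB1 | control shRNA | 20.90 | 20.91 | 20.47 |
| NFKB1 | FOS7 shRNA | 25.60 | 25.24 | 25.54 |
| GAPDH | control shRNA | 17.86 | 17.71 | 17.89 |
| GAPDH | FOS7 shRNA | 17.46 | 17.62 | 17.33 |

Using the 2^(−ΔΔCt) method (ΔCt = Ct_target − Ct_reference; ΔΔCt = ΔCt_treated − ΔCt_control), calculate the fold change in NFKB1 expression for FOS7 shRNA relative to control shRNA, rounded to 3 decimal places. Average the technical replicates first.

Mean Ct: NFKB1 control shRNA 20.760; NFKB1 FOS7 shRNA 25.460; GAPDH control shRNA 17.820; GAPDH FOS7 shRNA 17.470
ΔCt(control shRNA) = 20.760 − 17.820 = 2.940
ΔCt(FOS7 shRNA) = 25.460 − 17.470 = 7.990
ΔΔCt = 7.990 − 2.940 = 5.050
Fold change = 2^(−5.050) = 0.0302

0.030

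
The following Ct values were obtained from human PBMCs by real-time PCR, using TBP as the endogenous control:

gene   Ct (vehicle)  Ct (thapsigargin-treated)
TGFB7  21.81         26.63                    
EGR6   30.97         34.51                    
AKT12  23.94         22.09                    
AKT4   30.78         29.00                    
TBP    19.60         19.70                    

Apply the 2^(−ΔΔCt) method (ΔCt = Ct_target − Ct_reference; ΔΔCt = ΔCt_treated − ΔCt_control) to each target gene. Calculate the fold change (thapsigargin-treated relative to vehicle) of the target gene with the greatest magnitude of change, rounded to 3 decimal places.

0.038

TGFB7: ΔΔCt = (26.63−19.70) − (21.81−19.60) = 6.93 − 2.21 = 4.72; fold change = 2^-4.72 = 0.038
EGR6: ΔΔCt = (34.51−19.70) − (30.97−19.60) = 14.81 − 11.37 = 3.44; fold change = 2^-3.44 = 0.092
AKT12: ΔΔCt = (22.09−19.70) − (23.94−19.60) = 2.39 − 4.34 = -1.95; fold change = 2^1.95 = 3.864
AKT4: ΔΔCt = (29.00−19.70) − (30.78−19.60) = 9.30 − 11.18 = -1.88; fold change = 2^1.88 = 3.681
TGFB7 has the largest |ΔΔCt| = 4.72.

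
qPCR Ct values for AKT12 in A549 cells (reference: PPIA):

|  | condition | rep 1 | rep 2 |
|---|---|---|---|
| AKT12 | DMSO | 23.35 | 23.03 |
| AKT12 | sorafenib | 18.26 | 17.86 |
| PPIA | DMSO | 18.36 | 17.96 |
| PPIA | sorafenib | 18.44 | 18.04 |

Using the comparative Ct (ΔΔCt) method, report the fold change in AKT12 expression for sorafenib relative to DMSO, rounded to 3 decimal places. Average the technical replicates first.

Mean Ct: AKT12 DMSO 23.190; AKT12 sorafenib 18.060; PPIA DMSO 18.160; PPIA sorafenib 18.240
ΔCt(DMSO) = 23.190 − 18.160 = 5.030
ΔCt(sorafenib) = 18.060 − 18.240 = -0.180
ΔΔCt = -0.180 − 5.030 = -5.210
Fold change = 2^(−(-5.210)) = 2^5.210 = 37.0140

37.014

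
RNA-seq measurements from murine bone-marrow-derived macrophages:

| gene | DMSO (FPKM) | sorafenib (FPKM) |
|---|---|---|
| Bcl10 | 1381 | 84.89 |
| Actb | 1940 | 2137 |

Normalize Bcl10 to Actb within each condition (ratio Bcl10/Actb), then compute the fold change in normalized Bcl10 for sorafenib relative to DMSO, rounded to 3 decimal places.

Bcl10/Actb (DMSO) = 1381 / 1940 = 0.71186
Bcl10/Actb (sorafenib) = 84.89 / 2137 = 0.039724
Fold change = 0.039724 / 0.71186 = 0.0558

0.056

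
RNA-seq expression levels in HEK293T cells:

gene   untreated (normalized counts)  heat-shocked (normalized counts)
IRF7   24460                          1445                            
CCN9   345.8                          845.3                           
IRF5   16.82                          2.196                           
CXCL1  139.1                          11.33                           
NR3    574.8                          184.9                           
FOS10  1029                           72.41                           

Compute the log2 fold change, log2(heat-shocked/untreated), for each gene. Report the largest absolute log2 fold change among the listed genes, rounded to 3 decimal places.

4.081

log2(1445/24460) = -4.081  (IRF7)
log2(845.3/345.8) = 1.290  (CCN9)
log2(2.196/16.82) = -2.937  (IRF5)
log2(11.33/139.1) = -3.618  (CXCL1)
log2(184.9/574.8) = -1.636  (NR3)
log2(72.41/1029) = -3.829  (FOS10)
The largest magnitude belongs to IRF7.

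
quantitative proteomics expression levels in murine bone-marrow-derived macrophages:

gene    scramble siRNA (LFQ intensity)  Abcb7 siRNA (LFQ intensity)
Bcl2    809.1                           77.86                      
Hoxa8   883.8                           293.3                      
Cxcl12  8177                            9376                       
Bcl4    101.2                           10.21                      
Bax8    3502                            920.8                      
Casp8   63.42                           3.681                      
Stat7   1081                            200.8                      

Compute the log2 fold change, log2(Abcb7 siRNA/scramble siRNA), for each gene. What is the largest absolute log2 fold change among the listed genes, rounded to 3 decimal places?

log2(77.86/809.1) = -3.377  (Bcl2)
log2(293.3/883.8) = -1.591  (Hoxa8)
log2(9376/8177) = 0.197  (Cxcl12)
log2(10.21/101.2) = -3.309  (Bcl4)
log2(920.8/3502) = -1.927  (Bax8)
log2(3.681/63.42) = -4.107  (Casp8)
log2(200.8/1081) = -2.429  (Stat7)
The largest magnitude belongs to Casp8.

4.107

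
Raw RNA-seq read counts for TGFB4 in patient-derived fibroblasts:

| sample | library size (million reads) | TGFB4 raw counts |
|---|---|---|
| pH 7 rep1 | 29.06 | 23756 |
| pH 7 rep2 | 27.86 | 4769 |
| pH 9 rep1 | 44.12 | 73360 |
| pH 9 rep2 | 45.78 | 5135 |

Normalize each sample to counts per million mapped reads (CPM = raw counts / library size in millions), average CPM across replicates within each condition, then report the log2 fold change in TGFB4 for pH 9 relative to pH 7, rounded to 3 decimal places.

0.844

CPM(pH 7 rep1) = 23756 / 29.06 = 817.4811
CPM(pH 7 rep2) = 4769 / 27.86 = 171.1773
CPM(pH 9 rep1) = 73360 / 44.12 = 1662.7380
CPM(pH 9 rep2) = 5135 / 45.78 = 112.1669
mean CPM(pH 7) = 494.3292; mean CPM(pH 9) = 887.4524
Fold change = 887.4524 / 494.3292 = 1.79527
log2(1.79527) = 0.8442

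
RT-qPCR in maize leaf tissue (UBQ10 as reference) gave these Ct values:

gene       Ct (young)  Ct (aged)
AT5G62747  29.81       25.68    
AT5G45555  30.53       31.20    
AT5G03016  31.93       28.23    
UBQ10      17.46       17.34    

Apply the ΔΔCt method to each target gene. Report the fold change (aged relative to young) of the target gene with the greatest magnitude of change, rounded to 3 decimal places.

AT5G62747: ΔΔCt = (25.68−17.34) − (29.81−17.46) = 8.34 − 12.35 = -4.01; fold change = 2^4.01 = 16.111
AT5G45555: ΔΔCt = (31.20−17.34) − (30.53−17.46) = 13.86 − 13.07 = 0.79; fold change = 2^-0.79 = 0.578
AT5G03016: ΔΔCt = (28.23−17.34) − (31.93−17.46) = 10.89 − 14.47 = -3.58; fold change = 2^3.58 = 11.959
AT5G62747 has the largest |ΔΔCt| = 4.01.

16.111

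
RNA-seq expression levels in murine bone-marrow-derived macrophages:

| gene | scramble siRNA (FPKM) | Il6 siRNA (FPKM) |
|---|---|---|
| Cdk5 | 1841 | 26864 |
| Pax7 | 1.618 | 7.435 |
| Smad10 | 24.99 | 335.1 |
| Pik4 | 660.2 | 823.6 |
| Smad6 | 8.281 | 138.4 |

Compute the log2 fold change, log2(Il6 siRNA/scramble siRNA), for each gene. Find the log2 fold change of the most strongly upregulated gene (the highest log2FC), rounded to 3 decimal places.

4.063

log2(26864/1841) = 3.867  (Cdk5)
log2(7.435/1.618) = 2.200  (Pax7)
log2(335.1/24.99) = 3.745  (Smad10)
log2(823.6/660.2) = 0.319  (Pik4)
log2(138.4/8.281) = 4.063  (Smad6)
Smad6 is most strongly upregulated.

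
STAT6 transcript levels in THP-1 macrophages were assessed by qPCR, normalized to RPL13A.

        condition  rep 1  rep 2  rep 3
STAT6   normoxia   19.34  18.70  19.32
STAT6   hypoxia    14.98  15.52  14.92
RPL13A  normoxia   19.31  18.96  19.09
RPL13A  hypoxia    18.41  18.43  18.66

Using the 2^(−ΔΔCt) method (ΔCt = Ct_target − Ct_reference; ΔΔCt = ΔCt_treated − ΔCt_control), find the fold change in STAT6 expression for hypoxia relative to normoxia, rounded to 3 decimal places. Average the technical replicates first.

Mean Ct: STAT6 normoxia 19.120; STAT6 hypoxia 15.140; RPL13A normoxia 19.120; RPL13A hypoxia 18.500
ΔCt(normoxia) = 19.120 − 19.120 = 0.000
ΔCt(hypoxia) = 15.140 − 18.500 = -3.360
ΔΔCt = -3.360 − 0.000 = -3.360
Fold change = 2^(−(-3.360)) = 2^3.360 = 10.2674

10.267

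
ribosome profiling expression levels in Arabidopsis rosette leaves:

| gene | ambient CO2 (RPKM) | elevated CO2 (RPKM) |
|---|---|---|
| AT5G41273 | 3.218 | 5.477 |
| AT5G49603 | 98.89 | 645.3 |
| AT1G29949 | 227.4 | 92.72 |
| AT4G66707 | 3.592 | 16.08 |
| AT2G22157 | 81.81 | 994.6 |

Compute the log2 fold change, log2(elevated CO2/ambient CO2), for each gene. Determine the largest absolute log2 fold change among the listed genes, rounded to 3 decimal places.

log2(5.477/3.218) = 0.767  (AT5G41273)
log2(645.3/98.89) = 2.706  (AT5G49603)
log2(92.72/227.4) = -1.294  (AT1G29949)
log2(16.08/3.592) = 2.162  (AT4G66707)
log2(994.6/81.81) = 3.604  (AT2G22157)
The largest magnitude belongs to AT2G22157.

3.604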